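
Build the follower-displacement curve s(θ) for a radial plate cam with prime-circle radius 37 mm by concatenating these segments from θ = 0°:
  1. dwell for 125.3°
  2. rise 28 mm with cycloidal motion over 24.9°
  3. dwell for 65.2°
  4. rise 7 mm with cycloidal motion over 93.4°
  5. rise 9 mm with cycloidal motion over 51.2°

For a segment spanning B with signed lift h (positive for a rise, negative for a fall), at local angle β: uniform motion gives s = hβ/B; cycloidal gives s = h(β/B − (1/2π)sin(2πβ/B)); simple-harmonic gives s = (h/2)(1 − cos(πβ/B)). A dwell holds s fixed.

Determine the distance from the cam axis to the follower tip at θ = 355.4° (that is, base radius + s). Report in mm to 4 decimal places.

seg 1 [0°–125.3°] dwell: s stays 0.0000
seg 2 [125.3°–150.2°] cycloidal, h=28: full span → s += 28 → s = 28.0000
seg 3 [150.2°–215.4°] dwell: s stays 28.0000
seg 4 [215.4°–308.8°] cycloidal, h=7: full span → s += 7 → s = 35.0000
seg 5 [308.8°–360°] cycloidal, h=9: θ=355.4° here. β=46.6, B=51.2. 9·(0.9102 − sin(2π·0.9102)/(2π)) = 8.9577 → s = 43.9577
radial distance = base radius + s = 37 + 43.9577 = 80.9577

80.9577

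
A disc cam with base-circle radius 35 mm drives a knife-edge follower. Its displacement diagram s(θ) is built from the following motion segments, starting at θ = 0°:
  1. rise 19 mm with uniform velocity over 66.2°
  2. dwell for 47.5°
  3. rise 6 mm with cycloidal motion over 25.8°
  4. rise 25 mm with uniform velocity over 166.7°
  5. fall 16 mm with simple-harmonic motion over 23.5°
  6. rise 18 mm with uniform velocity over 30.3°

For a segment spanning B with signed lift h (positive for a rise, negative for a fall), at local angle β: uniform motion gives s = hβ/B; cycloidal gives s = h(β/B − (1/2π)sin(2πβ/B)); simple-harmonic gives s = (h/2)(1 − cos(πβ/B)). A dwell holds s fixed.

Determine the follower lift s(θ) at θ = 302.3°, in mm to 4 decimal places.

seg 1 [0°–66.2°] uniform, h=19: full span → s += 19 → s = 19.0000
seg 2 [66.2°–113.7°] dwell: s stays 19.0000
seg 3 [113.7°–139.5°] cycloidal, h=6: full span → s += 6 → s = 25.0000
seg 4 [139.5°–306.2°] uniform, h=25: θ=302.3° here. β=162.8, B=166.7. 25·162.8/166.7 = 24.4151 → s = 49.4151

49.4151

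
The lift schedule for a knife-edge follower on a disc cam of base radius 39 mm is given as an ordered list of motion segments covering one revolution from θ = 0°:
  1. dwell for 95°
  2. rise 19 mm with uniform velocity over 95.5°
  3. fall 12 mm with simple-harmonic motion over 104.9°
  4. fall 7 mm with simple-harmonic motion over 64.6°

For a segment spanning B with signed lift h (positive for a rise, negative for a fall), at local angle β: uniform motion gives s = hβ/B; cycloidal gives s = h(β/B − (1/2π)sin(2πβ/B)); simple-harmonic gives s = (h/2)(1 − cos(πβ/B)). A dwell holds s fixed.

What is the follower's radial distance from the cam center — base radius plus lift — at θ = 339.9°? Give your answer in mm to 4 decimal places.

seg 1 [0°–95°] dwell: s stays 0.0000
seg 2 [95°–190.5°] uniform, h=19: full span → s += 19 → s = 19.0000
seg 3 [190.5°–295.4°] simple-harmonic, h=-12: full span → s += -12 → s = 7.0000
seg 4 [295.4°–360°] simple-harmonic, h=-7: θ=339.9° here. β=44.5, B=64.6. -7/2·(1 − cos(π·0.6889)) = -5.4569 → s = 1.5431
radial distance = base radius + s = 39 + 1.5431 = 40.5431

40.5431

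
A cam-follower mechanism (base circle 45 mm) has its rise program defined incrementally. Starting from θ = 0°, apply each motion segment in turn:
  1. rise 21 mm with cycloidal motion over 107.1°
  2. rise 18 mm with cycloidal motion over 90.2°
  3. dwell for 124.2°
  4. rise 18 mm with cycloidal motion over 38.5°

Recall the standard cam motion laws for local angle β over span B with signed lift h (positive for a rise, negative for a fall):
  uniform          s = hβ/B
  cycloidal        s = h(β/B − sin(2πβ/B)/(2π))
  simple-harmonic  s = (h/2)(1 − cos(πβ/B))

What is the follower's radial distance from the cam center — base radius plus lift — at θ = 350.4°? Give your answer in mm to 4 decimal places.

seg 1 [0°–107.1°] cycloidal, h=21: full span → s += 21 → s = 21.0000
seg 2 [107.1°–197.3°] cycloidal, h=18: full span → s += 18 → s = 39.0000
seg 3 [197.3°–321.5°] dwell: s stays 39.0000
seg 4 [321.5°–360°] cycloidal, h=18: θ=350.4° here. β=28.9, B=38.5. 18·(0.7506 − sin(2π·0.7506)/(2π)) = 16.3765 → s = 55.3765
radial distance = base radius + s = 45 + 55.3765 = 100.3765

100.3765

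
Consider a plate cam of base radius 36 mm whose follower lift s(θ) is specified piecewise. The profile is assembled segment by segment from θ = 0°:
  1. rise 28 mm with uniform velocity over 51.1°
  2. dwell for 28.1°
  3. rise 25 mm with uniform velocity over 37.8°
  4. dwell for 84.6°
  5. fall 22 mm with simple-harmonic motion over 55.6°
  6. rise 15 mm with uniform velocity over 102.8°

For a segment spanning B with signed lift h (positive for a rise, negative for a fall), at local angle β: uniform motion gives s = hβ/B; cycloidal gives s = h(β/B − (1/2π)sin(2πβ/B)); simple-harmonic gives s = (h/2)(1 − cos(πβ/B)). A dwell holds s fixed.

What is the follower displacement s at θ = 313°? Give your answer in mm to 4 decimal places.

seg 1 [0°–51.1°] uniform, h=28: full span → s += 28 → s = 28.0000
seg 2 [51.1°–79.2°] dwell: s stays 28.0000
seg 3 [79.2°–117°] uniform, h=25: full span → s += 25 → s = 53.0000
seg 4 [117°–201.6°] dwell: s stays 53.0000
seg 5 [201.6°–257.2°] simple-harmonic, h=-22: full span → s += -22 → s = 31.0000
seg 6 [257.2°–360°] uniform, h=15: θ=313° here. β=55.8, B=102.8. 15·55.8/102.8 = 8.1420 → s = 39.1420

39.1420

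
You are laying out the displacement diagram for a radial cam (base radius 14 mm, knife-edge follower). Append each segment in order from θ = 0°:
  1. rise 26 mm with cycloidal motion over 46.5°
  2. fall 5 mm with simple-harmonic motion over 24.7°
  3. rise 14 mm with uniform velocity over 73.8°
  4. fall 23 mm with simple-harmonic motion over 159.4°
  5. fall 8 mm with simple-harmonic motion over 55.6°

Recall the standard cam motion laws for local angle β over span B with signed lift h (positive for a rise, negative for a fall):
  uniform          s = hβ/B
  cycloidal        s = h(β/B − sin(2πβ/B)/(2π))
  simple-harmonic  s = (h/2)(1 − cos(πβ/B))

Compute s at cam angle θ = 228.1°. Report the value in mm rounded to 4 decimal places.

seg 1 [0°–46.5°] cycloidal, h=26: full span → s += 26 → s = 26.0000
seg 2 [46.5°–71.2°] simple-harmonic, h=-5: full span → s += -5 → s = 21.0000
seg 3 [71.2°–145°] uniform, h=14: full span → s += 14 → s = 35.0000
seg 4 [145°–304.4°] simple-harmonic, h=-23: θ=228.1° here. β=83.1, B=159.4. -23/2·(1 − cos(π·0.5213)) = -12.2700 → s = 22.7300

22.7300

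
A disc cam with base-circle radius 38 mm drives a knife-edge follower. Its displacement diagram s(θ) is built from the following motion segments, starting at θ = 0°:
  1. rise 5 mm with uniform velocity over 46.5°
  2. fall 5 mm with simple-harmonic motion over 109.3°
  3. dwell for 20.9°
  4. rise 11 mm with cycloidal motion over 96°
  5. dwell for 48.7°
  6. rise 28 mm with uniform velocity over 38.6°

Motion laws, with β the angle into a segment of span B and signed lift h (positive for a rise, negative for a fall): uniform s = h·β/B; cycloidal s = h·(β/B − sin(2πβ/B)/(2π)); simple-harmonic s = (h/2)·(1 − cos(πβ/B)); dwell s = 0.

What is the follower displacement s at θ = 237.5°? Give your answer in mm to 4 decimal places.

seg 1 [0°–46.5°] uniform, h=5: full span → s += 5 → s = 5.0000
seg 2 [46.5°–155.8°] simple-harmonic, h=-5: full span → s += -5 → s = 0.0000
seg 3 [155.8°–176.7°] dwell: s stays 0.0000
seg 4 [176.7°–272.7°] cycloidal, h=11: θ=237.5° here. β=60.8, B=96. 11·(0.6333 − sin(2π·0.6333)/(2π)) = 8.2677 → s = 8.2677

8.2677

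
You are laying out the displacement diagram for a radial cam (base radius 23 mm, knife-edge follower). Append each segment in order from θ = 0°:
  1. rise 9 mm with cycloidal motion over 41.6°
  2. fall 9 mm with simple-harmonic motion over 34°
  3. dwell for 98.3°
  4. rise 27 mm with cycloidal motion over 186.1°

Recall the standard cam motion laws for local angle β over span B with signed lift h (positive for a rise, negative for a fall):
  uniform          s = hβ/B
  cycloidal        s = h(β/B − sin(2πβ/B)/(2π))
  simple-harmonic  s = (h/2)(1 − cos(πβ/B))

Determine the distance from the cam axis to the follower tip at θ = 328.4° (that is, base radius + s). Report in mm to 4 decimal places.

seg 1 [0°–41.6°] cycloidal, h=9: full span → s += 9 → s = 9.0000
seg 2 [41.6°–75.6°] simple-harmonic, h=-9: full span → s += -9 → s = 0.0000
seg 3 [75.6°–173.9°] dwell: s stays 0.0000
seg 4 [173.9°–360°] cycloidal, h=27: θ=328.4° here. β=154.5, B=186.1. 27·(0.8302 − sin(2π·0.8302)/(2π)) = 26.1784 → s = 26.1784
radial distance = base radius + s = 23 + 26.1784 = 49.1784

49.1784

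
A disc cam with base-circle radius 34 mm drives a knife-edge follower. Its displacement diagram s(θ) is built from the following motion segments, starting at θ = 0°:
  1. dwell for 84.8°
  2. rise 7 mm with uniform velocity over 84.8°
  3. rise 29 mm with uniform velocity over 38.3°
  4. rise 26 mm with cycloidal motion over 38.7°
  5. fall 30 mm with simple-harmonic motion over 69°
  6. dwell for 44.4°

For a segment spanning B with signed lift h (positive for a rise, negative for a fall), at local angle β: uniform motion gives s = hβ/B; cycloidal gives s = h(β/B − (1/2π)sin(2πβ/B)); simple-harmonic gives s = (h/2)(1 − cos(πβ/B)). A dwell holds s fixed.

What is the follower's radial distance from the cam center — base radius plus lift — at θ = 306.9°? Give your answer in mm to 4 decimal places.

seg 1 [0°–84.8°] dwell: s stays 0.0000
seg 2 [84.8°–169.6°] uniform, h=7: full span → s += 7 → s = 7.0000
seg 3 [169.6°–207.9°] uniform, h=29: full span → s += 29 → s = 36.0000
seg 4 [207.9°–246.6°] cycloidal, h=26: full span → s += 26 → s = 62.0000
seg 5 [246.6°–315.6°] simple-harmonic, h=-30: θ=306.9° here. β=60.3, B=69. -30/2·(1 − cos(π·0.8739)) = -28.8385 → s = 33.1615
radial distance = base radius + s = 34 + 33.1615 = 67.1615

67.1615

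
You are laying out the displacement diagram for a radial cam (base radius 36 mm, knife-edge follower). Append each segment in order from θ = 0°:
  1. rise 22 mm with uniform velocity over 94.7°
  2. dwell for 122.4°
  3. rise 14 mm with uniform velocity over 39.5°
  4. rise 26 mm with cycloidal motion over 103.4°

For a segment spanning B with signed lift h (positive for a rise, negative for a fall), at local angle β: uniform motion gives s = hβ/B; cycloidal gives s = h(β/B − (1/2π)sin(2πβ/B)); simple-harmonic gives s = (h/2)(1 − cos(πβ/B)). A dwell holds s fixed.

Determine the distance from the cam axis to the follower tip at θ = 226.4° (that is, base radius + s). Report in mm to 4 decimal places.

seg 1 [0°–94.7°] uniform, h=22: full span → s += 22 → s = 22.0000
seg 2 [94.7°–217.1°] dwell: s stays 22.0000
seg 3 [217.1°–256.6°] uniform, h=14: θ=226.4° here. β=9.3, B=39.5. 14·9.3/39.5 = 3.2962 → s = 25.2962
radial distance = base radius + s = 36 + 25.2962 = 61.2962

61.2962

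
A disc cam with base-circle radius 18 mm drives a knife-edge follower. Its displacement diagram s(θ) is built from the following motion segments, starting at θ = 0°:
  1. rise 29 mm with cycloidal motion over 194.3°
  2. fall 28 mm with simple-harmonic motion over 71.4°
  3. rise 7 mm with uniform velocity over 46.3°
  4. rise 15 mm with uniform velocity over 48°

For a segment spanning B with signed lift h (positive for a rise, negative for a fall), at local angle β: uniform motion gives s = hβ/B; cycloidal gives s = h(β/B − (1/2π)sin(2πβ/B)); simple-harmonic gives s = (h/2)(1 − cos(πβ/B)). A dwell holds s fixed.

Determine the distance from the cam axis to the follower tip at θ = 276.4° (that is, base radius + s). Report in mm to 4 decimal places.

seg 1 [0°–194.3°] cycloidal, h=29: full span → s += 29 → s = 29.0000
seg 2 [194.3°–265.7°] simple-harmonic, h=-28: full span → s += -28 → s = 1.0000
seg 3 [265.7°–312°] uniform, h=7: θ=276.4° here. β=10.7, B=46.3. 7·10.7/46.3 = 1.6177 → s = 2.6177
radial distance = base radius + s = 18 + 2.6177 = 20.6177

20.6177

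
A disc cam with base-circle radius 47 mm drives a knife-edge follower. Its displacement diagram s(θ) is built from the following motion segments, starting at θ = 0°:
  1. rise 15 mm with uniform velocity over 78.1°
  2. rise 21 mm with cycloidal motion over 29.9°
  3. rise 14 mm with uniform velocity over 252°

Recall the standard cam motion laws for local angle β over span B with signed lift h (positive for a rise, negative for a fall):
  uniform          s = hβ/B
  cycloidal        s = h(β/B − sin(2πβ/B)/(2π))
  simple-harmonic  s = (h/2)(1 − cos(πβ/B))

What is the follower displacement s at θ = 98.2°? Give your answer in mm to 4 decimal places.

seg 1 [0°–78.1°] uniform, h=15: full span → s += 15 → s = 15.0000
seg 2 [78.1°–108°] cycloidal, h=21: θ=98.2° here. β=20.1, B=29.9. 21·(0.6722 − sin(2π·0.6722)/(2π)) = 17.0683 → s = 32.0683

32.0683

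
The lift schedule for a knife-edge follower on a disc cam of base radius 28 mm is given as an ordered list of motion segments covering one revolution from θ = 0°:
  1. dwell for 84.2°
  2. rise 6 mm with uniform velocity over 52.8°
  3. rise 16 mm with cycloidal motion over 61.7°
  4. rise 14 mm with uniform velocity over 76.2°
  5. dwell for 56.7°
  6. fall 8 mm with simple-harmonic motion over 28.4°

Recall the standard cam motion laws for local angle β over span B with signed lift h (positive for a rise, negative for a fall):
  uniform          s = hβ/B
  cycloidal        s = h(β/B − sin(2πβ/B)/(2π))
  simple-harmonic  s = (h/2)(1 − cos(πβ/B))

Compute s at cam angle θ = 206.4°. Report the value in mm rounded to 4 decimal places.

seg 1 [0°–84.2°] dwell: s stays 0.0000
seg 2 [84.2°–137°] uniform, h=6: full span → s += 6 → s = 6.0000
seg 3 [137°–198.7°] cycloidal, h=16: full span → s += 16 → s = 22.0000
seg 4 [198.7°–274.9°] uniform, h=14: θ=206.4° here. β=7.7, B=76.2. 14·7.7/76.2 = 1.4147 → s = 23.4147

23.4147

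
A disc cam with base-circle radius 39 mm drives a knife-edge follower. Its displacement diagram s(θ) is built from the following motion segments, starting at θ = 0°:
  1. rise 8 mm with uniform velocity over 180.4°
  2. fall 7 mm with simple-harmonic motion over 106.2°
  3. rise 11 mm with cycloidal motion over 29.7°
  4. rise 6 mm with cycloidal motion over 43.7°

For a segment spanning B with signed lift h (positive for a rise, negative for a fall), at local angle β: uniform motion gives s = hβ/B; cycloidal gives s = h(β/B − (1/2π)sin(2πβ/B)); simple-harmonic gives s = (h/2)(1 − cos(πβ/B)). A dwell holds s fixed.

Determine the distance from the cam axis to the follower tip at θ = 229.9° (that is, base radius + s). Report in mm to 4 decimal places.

seg 1 [0°–180.4°] uniform, h=8: full span → s += 8 → s = 8.0000
seg 2 [180.4°–286.6°] simple-harmonic, h=-7: θ=229.9° here. β=49.5, B=106.2. -7/2·(1 − cos(π·0.4661)) = -3.1280 → s = 4.8720
radial distance = base radius + s = 39 + 4.8720 = 43.8720

43.8720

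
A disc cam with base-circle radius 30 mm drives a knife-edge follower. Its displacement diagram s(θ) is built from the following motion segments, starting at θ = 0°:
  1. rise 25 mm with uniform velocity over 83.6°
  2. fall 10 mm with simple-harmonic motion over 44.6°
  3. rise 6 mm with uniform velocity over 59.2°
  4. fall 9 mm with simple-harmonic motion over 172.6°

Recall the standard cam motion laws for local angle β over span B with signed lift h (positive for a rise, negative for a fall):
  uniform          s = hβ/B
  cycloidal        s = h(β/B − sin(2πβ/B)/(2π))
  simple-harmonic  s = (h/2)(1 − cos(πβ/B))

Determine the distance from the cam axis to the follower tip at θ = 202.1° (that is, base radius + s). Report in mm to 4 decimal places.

seg 1 [0°–83.6°] uniform, h=25: full span → s += 25 → s = 25.0000
seg 2 [83.6°–128.2°] simple-harmonic, h=-10: full span → s += -10 → s = 15.0000
seg 3 [128.2°–187.4°] uniform, h=6: full span → s += 6 → s = 21.0000
seg 4 [187.4°–360°] simple-harmonic, h=-9: θ=202.1° here. β=14.7, B=172.6. -9/2·(1 − cos(π·0.0852)) = -0.1601 → s = 20.8399
radial distance = base radius + s = 30 + 20.8399 = 50.8399

50.8399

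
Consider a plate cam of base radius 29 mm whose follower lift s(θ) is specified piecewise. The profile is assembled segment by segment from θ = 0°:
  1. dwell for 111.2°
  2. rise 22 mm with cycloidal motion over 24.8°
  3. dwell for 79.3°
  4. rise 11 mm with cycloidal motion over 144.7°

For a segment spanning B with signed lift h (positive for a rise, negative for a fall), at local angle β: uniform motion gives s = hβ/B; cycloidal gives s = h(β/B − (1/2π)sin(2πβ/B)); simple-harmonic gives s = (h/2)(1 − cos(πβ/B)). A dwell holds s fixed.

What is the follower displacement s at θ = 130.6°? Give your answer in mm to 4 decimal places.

seg 1 [0°–111.2°] dwell: s stays 0.0000
seg 2 [111.2°–136°] cycloidal, h=22: θ=130.6° here. β=19.4, B=24.8. 22·(0.7823 − sin(2π·0.7823)/(2π)) = 20.6394 → s = 20.6394

20.6394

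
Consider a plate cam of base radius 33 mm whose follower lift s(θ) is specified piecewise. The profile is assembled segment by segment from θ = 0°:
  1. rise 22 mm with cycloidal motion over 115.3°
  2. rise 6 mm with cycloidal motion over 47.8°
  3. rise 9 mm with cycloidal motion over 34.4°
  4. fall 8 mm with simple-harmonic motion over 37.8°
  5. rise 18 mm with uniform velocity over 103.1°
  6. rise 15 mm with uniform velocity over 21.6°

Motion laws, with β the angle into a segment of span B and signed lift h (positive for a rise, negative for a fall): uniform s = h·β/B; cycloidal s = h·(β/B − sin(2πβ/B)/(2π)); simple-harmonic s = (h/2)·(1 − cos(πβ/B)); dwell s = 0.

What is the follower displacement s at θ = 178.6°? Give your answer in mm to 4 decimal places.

seg 1 [0°–115.3°] cycloidal, h=22: full span → s += 22 → s = 22.0000
seg 2 [115.3°–163.1°] cycloidal, h=6: full span → s += 6 → s = 28.0000
seg 3 [163.1°–197.5°] cycloidal, h=9: θ=178.6° here. β=15.5, B=34.4. 9·(0.4506 − sin(2π·0.4506)/(2π)) = 3.6176 → s = 31.6176

31.6176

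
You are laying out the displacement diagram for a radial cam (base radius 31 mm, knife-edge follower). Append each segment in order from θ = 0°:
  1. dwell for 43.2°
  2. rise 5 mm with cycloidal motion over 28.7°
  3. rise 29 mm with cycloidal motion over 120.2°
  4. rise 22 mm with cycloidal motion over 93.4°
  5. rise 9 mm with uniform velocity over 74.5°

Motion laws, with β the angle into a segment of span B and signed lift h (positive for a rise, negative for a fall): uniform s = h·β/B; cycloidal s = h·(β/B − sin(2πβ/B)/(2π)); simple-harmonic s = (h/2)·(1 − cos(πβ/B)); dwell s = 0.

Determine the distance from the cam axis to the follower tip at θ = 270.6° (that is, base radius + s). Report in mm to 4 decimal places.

seg 1 [0°–43.2°] dwell: s stays 0.0000
seg 2 [43.2°–71.9°] cycloidal, h=5: full span → s += 5 → s = 5.0000
seg 3 [71.9°–192.1°] cycloidal, h=29: full span → s += 29 → s = 34.0000
seg 4 [192.1°–285.5°] cycloidal, h=22: θ=270.6° here. β=78.5, B=93.4. 22·(0.8405 − sin(2π·0.8405)/(2π)) = 21.4411 → s = 55.4411
radial distance = base radius + s = 31 + 55.4411 = 86.4411

86.4411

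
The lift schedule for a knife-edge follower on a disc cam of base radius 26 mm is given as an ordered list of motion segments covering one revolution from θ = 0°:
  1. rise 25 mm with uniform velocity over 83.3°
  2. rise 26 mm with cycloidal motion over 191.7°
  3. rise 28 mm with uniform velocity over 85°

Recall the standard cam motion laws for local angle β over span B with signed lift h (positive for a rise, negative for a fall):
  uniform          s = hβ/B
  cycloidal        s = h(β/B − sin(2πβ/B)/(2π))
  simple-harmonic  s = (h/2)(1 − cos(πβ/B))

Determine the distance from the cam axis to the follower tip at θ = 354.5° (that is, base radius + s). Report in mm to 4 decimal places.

seg 1 [0°–83.3°] uniform, h=25: full span → s += 25 → s = 25.0000
seg 2 [83.3°–275°] cycloidal, h=26: full span → s += 26 → s = 51.0000
seg 3 [275°–360°] uniform, h=28: θ=354.5° here. β=79.5, B=85. 28·79.5/85 = 26.1882 → s = 77.1882
radial distance = base radius + s = 26 + 77.1882 = 103.1882

103.1882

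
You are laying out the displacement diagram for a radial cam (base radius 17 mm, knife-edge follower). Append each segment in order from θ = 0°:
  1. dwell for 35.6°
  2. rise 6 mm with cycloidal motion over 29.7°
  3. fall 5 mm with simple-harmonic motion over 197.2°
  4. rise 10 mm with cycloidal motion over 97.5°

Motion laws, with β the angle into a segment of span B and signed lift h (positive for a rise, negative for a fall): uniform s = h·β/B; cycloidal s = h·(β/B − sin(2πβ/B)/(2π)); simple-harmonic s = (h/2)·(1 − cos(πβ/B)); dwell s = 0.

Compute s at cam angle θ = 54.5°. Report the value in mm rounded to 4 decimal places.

seg 1 [0°–35.6°] dwell: s stays 0.0000
seg 2 [35.6°–65.3°] cycloidal, h=6: θ=54.5° here. β=18.9, B=29.7. 6·(0.6364 − sin(2π·0.6364)/(2π)) = 4.5399 → s = 4.5399

4.5399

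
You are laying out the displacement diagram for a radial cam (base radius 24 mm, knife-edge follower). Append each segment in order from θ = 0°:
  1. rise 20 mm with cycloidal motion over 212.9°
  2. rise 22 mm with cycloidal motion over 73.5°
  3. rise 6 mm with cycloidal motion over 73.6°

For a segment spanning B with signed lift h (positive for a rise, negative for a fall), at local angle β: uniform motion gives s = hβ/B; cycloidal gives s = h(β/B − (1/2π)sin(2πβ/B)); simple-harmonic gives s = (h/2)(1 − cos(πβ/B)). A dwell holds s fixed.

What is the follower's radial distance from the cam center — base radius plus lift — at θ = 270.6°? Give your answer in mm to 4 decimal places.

seg 1 [0°–212.9°] cycloidal, h=20: full span → s += 20 → s = 20.0000
seg 2 [212.9°–286.4°] cycloidal, h=22: θ=270.6° here. β=57.7, B=73.5. 22·(0.7850 − sin(2π·0.7850)/(2π)) = 20.6877 → s = 40.6877
radial distance = base radius + s = 24 + 40.6877 = 64.6877

64.6877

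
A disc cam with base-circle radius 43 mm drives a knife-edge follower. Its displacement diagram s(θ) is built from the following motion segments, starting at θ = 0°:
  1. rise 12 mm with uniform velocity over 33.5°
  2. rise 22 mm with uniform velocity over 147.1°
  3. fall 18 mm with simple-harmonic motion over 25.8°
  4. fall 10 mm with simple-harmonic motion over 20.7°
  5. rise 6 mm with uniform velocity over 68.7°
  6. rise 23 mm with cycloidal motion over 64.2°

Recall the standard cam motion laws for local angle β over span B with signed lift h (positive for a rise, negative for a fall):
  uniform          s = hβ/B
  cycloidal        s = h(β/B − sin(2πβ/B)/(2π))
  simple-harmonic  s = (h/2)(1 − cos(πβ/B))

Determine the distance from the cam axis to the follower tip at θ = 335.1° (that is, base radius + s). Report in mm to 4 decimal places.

seg 1 [0°–33.5°] uniform, h=12: full span → s += 12 → s = 12.0000
seg 2 [33.5°–180.6°] uniform, h=22: full span → s += 22 → s = 34.0000
seg 3 [180.6°–206.4°] simple-harmonic, h=-18: full span → s += -18 → s = 16.0000
seg 4 [206.4°–227.1°] simple-harmonic, h=-10: full span → s += -10 → s = 6.0000
seg 5 [227.1°–295.8°] uniform, h=6: full span → s += 6 → s = 12.0000
seg 6 [295.8°–360°] cycloidal, h=23: θ=335.1° here. β=39.3, B=64.2. 23·(0.6121 − sin(2π·0.6121)/(2π)) = 16.4506 → s = 28.4506
radial distance = base radius + s = 43 + 28.4506 = 71.4506

71.4506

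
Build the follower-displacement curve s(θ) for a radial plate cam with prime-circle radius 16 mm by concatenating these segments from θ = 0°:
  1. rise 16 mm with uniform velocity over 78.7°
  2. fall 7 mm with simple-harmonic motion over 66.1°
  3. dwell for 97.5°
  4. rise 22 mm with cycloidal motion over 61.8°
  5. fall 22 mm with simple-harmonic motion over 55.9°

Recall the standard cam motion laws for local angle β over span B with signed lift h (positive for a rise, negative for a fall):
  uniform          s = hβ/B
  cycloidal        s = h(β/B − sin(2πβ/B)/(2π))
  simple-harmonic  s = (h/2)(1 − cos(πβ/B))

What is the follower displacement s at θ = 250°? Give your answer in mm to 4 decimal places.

seg 1 [0°–78.7°] uniform, h=16: full span → s += 16 → s = 16.0000
seg 2 [78.7°–144.8°] simple-harmonic, h=-7: full span → s += -7 → s = 9.0000
seg 3 [144.8°–242.3°] dwell: s stays 9.0000
seg 4 [242.3°–304.1°] cycloidal, h=22: θ=250° here. β=7.7, B=61.8. 22·(0.1246 − sin(2π·0.1246)/(2π)) = 0.2715 → s = 9.2715

9.2715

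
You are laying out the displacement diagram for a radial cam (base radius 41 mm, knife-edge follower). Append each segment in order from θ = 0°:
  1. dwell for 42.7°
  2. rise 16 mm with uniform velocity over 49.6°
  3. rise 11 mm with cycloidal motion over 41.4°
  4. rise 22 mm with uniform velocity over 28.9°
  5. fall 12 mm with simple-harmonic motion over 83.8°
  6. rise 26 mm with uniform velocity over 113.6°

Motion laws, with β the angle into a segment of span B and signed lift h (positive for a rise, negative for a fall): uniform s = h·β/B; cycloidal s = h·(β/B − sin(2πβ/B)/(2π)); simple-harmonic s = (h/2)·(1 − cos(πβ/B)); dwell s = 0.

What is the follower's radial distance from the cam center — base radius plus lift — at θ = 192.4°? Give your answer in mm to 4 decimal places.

seg 1 [0°–42.7°] dwell: s stays 0.0000
seg 2 [42.7°–92.3°] uniform, h=16: full span → s += 16 → s = 16.0000
seg 3 [92.3°–133.7°] cycloidal, h=11: full span → s += 11 → s = 27.0000
seg 4 [133.7°–162.6°] uniform, h=22: full span → s += 22 → s = 49.0000
seg 5 [162.6°–246.4°] simple-harmonic, h=-12: θ=192.4° here. β=29.8, B=83.8. -12/2·(1 − cos(π·0.3556)) = -3.3707 → s = 45.6293
radial distance = base radius + s = 41 + 45.6293 = 86.6293

86.6293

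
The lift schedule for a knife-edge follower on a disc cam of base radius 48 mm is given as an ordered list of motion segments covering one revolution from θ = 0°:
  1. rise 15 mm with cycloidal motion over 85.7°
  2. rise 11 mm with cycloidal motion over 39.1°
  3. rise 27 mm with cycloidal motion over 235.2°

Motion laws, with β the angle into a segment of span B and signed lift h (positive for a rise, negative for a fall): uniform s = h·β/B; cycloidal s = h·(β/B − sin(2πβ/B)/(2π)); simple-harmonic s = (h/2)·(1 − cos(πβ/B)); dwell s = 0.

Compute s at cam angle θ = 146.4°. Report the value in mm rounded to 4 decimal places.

seg 1 [0°–85.7°] cycloidal, h=15: full span → s += 15 → s = 15.0000
seg 2 [85.7°–124.8°] cycloidal, h=11: full span → s += 11 → s = 26.0000
seg 3 [124.8°–360°] cycloidal, h=27: θ=146.4° here. β=21.6, B=235.2. 27·(0.0918 − sin(2π·0.0918)/(2π)) = 0.1353 → s = 26.1353

26.1353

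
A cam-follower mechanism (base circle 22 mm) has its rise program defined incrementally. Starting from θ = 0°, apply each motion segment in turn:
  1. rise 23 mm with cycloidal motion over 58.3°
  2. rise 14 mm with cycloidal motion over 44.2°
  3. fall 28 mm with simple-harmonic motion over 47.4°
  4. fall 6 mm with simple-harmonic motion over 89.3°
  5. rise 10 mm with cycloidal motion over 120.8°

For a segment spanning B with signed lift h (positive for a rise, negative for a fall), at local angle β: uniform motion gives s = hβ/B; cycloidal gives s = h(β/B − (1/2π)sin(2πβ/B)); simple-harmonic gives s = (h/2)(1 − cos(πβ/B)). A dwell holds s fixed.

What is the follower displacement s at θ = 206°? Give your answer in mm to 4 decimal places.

seg 1 [0°–58.3°] cycloidal, h=23: full span → s += 23 → s = 23.0000
seg 2 [58.3°–102.5°] cycloidal, h=14: full span → s += 14 → s = 37.0000
seg 3 [102.5°–149.9°] simple-harmonic, h=-28: full span → s += -28 → s = 9.0000
seg 4 [149.9°–239.2°] simple-harmonic, h=-6: θ=206° here. β=56.1, B=89.3. -6/2·(1 − cos(π·0.6282)) = -4.1760 → s = 4.8240

4.8240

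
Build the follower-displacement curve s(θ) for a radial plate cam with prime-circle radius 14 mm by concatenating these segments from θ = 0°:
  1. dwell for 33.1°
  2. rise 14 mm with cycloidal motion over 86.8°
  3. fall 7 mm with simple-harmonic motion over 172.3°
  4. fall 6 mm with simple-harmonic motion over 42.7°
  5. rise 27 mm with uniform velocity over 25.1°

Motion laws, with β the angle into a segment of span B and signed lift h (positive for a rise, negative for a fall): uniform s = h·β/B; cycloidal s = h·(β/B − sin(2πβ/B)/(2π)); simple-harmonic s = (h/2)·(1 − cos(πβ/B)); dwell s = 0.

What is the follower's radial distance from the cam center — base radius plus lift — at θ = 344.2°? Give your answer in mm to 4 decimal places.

seg 1 [0°–33.1°] dwell: s stays 0.0000
seg 2 [33.1°–119.9°] cycloidal, h=14: full span → s += 14 → s = 14.0000
seg 3 [119.9°–292.2°] simple-harmonic, h=-7: full span → s += -7 → s = 7.0000
seg 4 [292.2°–334.9°] simple-harmonic, h=-6: full span → s += -6 → s = 1.0000
seg 5 [334.9°–360°] uniform, h=27: θ=344.2° here. β=9.3, B=25.1. 27·9.3/25.1 = 10.0040 → s = 11.0040
radial distance = base radius + s = 14 + 11.0040 = 25.0040

25.0040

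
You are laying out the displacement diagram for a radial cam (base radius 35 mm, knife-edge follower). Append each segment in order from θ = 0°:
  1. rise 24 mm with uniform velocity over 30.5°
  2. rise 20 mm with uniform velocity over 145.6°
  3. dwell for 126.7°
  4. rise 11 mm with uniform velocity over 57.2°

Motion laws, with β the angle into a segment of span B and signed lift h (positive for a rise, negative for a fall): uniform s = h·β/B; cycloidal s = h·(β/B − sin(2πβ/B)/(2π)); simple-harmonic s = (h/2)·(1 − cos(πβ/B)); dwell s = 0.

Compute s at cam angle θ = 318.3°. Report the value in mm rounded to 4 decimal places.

seg 1 [0°–30.5°] uniform, h=24: full span → s += 24 → s = 24.0000
seg 2 [30.5°–176.1°] uniform, h=20: full span → s += 20 → s = 44.0000
seg 3 [176.1°–302.8°] dwell: s stays 44.0000
seg 4 [302.8°–360°] uniform, h=11: θ=318.3° here. β=15.5, B=57.2. 11·15.5/57.2 = 2.9808 → s = 46.9808

46.9808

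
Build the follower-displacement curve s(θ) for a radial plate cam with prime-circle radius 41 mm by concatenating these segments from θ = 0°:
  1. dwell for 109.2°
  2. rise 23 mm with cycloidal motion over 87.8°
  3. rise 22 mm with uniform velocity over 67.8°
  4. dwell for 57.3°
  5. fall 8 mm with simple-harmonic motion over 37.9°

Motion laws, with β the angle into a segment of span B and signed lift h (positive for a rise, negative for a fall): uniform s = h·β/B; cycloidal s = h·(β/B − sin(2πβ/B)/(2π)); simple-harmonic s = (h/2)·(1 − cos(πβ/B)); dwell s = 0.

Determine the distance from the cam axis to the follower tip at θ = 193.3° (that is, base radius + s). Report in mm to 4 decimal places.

seg 1 [0°–109.2°] dwell: s stays 0.0000
seg 2 [109.2°–197°] cycloidal, h=23: θ=193.3° here. β=84.1, B=87.8. 23·(0.9579 − sin(2π·0.9579)/(2π)) = 22.9887 → s = 22.9887
radial distance = base radius + s = 41 + 22.9887 = 63.9887

63.9887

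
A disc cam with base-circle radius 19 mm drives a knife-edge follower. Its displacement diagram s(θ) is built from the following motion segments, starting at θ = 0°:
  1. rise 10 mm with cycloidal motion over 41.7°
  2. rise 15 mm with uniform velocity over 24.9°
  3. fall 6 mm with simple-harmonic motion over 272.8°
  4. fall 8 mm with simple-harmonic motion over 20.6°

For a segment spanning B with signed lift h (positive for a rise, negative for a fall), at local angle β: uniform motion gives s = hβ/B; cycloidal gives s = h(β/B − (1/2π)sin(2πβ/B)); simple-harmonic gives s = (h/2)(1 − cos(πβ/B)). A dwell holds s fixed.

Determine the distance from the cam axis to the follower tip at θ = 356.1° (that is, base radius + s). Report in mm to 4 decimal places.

seg 1 [0°–41.7°] cycloidal, h=10: full span → s += 10 → s = 10.0000
seg 2 [41.7°–66.6°] uniform, h=15: full span → s += 15 → s = 25.0000
seg 3 [66.6°–339.4°] simple-harmonic, h=-6: full span → s += -6 → s = 19.0000
seg 4 [339.4°–360°] simple-harmonic, h=-8: θ=356.1° here. β=16.7, B=20.6. -8/2·(1 − cos(π·0.8107)) = -7.3131 → s = 11.6869
radial distance = base radius + s = 19 + 11.6869 = 30.6869

30.6869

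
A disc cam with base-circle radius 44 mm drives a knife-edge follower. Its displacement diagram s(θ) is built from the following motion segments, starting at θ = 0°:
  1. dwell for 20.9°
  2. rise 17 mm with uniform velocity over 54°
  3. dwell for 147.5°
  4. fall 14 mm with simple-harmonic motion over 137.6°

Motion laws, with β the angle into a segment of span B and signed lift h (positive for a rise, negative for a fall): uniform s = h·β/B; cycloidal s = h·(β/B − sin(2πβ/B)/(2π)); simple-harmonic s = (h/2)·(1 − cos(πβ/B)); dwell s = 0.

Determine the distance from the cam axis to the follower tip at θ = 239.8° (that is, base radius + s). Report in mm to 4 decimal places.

seg 1 [0°–20.9°] dwell: s stays 0.0000
seg 2 [20.9°–74.9°] uniform, h=17: full span → s += 17 → s = 17.0000
seg 3 [74.9°–222.4°] dwell: s stays 17.0000
seg 4 [222.4°–360°] simple-harmonic, h=-14: θ=239.8° here. β=17.4, B=137.6. -14/2·(1 − cos(π·0.1265)) = -0.5451 → s = 16.4549
radial distance = base radius + s = 44 + 16.4549 = 60.4549

60.4549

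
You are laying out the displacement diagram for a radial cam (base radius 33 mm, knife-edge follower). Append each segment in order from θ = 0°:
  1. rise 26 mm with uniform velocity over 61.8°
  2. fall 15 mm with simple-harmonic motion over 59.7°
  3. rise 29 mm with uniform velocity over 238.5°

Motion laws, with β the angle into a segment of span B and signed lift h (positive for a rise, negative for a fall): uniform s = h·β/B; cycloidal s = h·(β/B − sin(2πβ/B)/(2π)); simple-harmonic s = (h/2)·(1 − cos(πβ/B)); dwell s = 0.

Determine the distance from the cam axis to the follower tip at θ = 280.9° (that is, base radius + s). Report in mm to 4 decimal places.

seg 1 [0°–61.8°] uniform, h=26: full span → s += 26 → s = 26.0000
seg 2 [61.8°–121.5°] simple-harmonic, h=-15: full span → s += -15 → s = 11.0000
seg 3 [121.5°–360°] uniform, h=29: θ=280.9° here. β=159.4, B=238.5. 29·159.4/238.5 = 19.3820 → s = 30.3820
radial distance = base radius + s = 33 + 30.3820 = 63.3820

63.3820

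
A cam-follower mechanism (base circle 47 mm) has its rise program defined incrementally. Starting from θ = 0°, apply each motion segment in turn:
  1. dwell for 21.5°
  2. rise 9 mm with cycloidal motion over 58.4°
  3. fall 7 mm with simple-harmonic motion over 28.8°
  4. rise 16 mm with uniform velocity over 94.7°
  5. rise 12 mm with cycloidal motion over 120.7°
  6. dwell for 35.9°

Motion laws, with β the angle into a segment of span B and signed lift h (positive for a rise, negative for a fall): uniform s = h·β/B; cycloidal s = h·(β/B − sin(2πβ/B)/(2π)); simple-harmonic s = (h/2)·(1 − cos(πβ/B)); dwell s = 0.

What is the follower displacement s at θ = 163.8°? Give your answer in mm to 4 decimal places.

seg 1 [0°–21.5°] dwell: s stays 0.0000
seg 2 [21.5°–79.9°] cycloidal, h=9: full span → s += 9 → s = 9.0000
seg 3 [79.9°–108.7°] simple-harmonic, h=-7: full span → s += -7 → s = 2.0000
seg 4 [108.7°–203.4°] uniform, h=16: θ=163.8° here. β=55.1, B=94.7. 16·55.1/94.7 = 9.3094 → s = 11.3094

11.3094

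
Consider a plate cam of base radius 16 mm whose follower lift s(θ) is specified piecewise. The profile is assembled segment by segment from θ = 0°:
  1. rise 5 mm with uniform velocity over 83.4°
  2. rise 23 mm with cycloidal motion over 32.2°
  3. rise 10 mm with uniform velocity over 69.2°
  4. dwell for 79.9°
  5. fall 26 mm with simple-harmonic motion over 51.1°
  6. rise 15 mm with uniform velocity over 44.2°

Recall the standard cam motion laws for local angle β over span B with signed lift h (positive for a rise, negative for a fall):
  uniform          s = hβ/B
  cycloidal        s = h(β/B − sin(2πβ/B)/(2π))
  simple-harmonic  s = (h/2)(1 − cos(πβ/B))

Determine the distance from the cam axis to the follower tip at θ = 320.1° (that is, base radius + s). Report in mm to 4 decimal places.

seg 1 [0°–83.4°] uniform, h=5: full span → s += 5 → s = 5.0000
seg 2 [83.4°–115.6°] cycloidal, h=23: full span → s += 23 → s = 28.0000
seg 3 [115.6°–184.8°] uniform, h=10: full span → s += 10 → s = 38.0000
seg 4 [184.8°–264.7°] dwell: s stays 38.0000
seg 5 [264.7°–315.8°] simple-harmonic, h=-26: full span → s += -26 → s = 12.0000
seg 6 [315.8°–360°] uniform, h=15: θ=320.1° here. β=4.3, B=44.2. 15·4.3/44.2 = 1.4593 → s = 13.4593
radial distance = base radius + s = 16 + 13.4593 = 29.4593

29.4593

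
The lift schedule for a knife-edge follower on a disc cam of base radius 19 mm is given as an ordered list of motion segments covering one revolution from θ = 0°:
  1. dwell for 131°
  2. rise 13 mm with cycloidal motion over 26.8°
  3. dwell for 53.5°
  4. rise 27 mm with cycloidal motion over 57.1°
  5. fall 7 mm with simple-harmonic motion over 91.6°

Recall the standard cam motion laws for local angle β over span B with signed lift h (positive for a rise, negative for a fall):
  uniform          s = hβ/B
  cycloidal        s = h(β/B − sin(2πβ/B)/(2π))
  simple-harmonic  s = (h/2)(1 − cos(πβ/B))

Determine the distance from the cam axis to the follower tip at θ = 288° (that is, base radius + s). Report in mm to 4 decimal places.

seg 1 [0°–131°] dwell: s stays 0.0000
seg 2 [131°–157.8°] cycloidal, h=13: full span → s += 13 → s = 13.0000
seg 3 [157.8°–211.3°] dwell: s stays 13.0000
seg 4 [211.3°–268.4°] cycloidal, h=27: full span → s += 27 → s = 40.0000
seg 5 [268.4°–360°] simple-harmonic, h=-7: θ=288° here. β=19.6, B=91.6. -7/2·(1 − cos(π·0.2140)) = -0.7615 → s = 39.2385
radial distance = base radius + s = 19 + 39.2385 = 58.2385

58.2385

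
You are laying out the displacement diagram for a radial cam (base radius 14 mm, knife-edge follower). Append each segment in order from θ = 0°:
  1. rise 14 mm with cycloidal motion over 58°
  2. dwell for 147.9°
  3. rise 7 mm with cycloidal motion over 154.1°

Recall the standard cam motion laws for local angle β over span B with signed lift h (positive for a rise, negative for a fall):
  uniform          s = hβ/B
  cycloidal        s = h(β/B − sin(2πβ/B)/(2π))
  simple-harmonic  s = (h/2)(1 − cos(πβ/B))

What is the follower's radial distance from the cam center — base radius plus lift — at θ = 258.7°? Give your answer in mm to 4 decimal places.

seg 1 [0°–58°] cycloidal, h=14: full span → s += 14 → s = 14.0000
seg 2 [58°–205.9°] dwell: s stays 14.0000
seg 3 [205.9°–360°] cycloidal, h=7: θ=258.7° here. β=52.8, B=154.1. 7·(0.3426 − sin(2π·0.3426)/(2π)) = 1.4678 → s = 15.4678
radial distance = base radius + s = 14 + 15.4678 = 29.4678

29.4678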